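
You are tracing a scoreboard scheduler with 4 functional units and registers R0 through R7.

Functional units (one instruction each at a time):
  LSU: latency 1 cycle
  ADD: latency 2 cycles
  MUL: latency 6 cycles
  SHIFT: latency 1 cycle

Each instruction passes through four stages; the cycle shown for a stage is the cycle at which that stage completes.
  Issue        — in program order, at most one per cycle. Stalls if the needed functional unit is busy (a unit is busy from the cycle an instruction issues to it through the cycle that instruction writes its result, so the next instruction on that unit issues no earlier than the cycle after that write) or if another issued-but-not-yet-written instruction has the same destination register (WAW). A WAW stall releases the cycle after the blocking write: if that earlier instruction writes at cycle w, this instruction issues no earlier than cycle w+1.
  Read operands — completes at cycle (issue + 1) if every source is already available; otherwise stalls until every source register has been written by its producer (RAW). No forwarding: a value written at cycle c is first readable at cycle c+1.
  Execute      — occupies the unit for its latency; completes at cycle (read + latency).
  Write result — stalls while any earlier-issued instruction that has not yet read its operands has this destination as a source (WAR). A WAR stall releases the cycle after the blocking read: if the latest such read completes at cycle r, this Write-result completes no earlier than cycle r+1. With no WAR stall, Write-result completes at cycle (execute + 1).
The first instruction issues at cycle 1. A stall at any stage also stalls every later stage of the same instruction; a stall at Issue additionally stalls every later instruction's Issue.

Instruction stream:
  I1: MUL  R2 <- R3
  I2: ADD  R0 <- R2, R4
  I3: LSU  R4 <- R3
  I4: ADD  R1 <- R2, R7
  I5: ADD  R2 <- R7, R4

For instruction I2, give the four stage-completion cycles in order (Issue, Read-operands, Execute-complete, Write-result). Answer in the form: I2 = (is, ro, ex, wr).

cycle 1: I1 dispatched to MUL
cycle 2: I1 operands ready · I2 dispatched to ADD
cycle 3: I3 dispatched to LSU
cycle 4: I3 operands ready
cycle 5: I3 complete
cycle 8: I1 complete
cycle 9: R2←I1
cycle 10: I2 operands ready
cycle 11: R4←I3
cycle 12: I2 complete
cycle 13: R0←I2
cycle 14: I4 dispatched to ADD
cycle 15: I4 operands ready
cycle 17: I4 complete
cycle 18: R1←I4
cycle 19: I5 dispatched to ADD
cycle 20: I5 operands ready
cycle 22: I5 complete
cycle 23: R2←I5

I2 = (2, 10, 12, 13)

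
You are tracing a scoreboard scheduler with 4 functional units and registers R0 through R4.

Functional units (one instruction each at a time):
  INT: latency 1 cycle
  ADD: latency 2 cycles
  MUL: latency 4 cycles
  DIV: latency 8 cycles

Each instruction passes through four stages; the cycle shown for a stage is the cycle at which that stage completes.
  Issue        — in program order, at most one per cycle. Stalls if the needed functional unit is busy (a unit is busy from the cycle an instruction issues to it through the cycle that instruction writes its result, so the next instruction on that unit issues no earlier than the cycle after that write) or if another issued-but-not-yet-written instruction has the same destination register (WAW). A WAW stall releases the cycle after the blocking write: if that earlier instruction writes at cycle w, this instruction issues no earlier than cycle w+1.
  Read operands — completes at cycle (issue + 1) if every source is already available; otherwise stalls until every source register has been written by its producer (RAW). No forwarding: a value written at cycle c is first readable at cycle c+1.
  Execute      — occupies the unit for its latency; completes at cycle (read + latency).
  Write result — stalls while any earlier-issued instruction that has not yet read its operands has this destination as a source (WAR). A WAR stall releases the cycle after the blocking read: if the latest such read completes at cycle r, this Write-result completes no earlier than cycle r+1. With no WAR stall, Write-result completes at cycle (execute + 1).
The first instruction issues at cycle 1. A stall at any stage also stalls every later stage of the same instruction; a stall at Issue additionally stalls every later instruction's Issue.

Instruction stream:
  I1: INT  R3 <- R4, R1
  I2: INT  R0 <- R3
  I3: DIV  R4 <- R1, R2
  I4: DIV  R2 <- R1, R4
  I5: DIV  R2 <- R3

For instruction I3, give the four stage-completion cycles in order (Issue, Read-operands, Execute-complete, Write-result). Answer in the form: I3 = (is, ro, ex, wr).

I3 = (6, 7, 15, 16)

1) issue 1, read 2, done 3, write 4
2) issue 5, read 6, done 7, write 8  <struct: INT busy until I1 writes@4>
3) issue 6, read 7, done 15, write 16
4) issue 17, read 18, done 26, write 27  <struct: DIV busy until I3 writes@16>
5) issue 28, read 29, done 37, write 38  <struct: DIV busy until I4 writes@27>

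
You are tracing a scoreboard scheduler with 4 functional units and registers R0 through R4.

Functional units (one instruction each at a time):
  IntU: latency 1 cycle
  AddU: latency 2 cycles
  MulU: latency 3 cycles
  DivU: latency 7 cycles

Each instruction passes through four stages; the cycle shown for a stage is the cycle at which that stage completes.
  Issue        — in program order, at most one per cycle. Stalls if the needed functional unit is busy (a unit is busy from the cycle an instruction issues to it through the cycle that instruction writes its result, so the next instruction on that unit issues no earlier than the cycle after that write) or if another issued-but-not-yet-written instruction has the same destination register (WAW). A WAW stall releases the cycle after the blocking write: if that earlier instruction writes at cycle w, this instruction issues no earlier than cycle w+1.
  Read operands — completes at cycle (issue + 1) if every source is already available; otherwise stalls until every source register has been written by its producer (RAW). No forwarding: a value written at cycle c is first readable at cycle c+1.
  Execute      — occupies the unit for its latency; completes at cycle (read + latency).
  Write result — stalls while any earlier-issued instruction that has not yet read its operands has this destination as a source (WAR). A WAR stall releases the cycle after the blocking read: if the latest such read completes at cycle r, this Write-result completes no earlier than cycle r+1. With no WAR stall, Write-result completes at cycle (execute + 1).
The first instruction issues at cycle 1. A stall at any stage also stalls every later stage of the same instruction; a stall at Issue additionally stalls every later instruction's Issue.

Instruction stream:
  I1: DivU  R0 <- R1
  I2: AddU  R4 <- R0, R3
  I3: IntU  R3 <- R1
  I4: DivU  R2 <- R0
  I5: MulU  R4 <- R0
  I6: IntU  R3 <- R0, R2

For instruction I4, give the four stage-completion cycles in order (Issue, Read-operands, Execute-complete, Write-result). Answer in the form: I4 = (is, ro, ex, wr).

1) issue 1, read 2, done 9, write 10
2) issue 2, read 11, done 13, write 14  <RAW R0: wait I1 write@10>
3) issue 3, read 4, done 5, write 12  <WAR R3: wait I2 read@11>
4) issue 11, read 12, done 19, write 20  <struct: DivU busy until I1 writes@10>
5) issue 15, read 16, done 19, write 20  <WAW R4: wait I2 write@14>
6) issue 16, read 21, done 22, write 23  <RAW R2: wait I4 write@20>

I4 = (11, 12, 19, 20)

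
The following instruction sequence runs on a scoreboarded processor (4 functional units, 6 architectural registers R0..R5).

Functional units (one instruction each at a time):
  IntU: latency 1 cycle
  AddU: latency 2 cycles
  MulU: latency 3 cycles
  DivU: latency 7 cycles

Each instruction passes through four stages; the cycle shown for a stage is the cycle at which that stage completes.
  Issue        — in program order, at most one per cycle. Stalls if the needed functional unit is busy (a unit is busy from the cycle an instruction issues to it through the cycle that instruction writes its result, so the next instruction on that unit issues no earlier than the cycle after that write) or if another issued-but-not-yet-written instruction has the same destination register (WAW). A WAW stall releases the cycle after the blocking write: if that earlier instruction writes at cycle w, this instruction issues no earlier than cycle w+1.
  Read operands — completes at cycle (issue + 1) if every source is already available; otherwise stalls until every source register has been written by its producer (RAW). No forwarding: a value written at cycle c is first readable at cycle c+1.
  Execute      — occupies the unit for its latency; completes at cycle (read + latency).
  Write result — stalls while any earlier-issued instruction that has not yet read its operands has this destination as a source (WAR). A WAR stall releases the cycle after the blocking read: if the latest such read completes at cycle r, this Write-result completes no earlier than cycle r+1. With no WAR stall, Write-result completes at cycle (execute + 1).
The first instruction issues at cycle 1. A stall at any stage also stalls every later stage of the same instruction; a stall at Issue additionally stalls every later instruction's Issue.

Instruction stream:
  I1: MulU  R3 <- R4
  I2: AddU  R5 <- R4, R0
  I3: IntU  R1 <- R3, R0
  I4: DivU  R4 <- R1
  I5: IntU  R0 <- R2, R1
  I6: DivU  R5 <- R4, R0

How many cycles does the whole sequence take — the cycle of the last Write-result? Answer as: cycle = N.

[1] I1→MulU
[2] I1 RO | I2→AddU
[3] I2 RO | I3→IntU
[4] I4→DivU
[5] I1 EX | I2 EX
[6] I1 WR R3 | I2 WR R5
[7] I3 RO
[8] I3 EX
[9] I3 WR R1
[10] I4 RO | I5→IntU
[11] I5 RO
[12] I5 EX
[13] I5 WR R0
[17] I4 EX
[18] I4 WR R4
[19] I6→DivU
[20] I6 RO
[27] I6 EX
[28] I6 WR R5

cycle = 28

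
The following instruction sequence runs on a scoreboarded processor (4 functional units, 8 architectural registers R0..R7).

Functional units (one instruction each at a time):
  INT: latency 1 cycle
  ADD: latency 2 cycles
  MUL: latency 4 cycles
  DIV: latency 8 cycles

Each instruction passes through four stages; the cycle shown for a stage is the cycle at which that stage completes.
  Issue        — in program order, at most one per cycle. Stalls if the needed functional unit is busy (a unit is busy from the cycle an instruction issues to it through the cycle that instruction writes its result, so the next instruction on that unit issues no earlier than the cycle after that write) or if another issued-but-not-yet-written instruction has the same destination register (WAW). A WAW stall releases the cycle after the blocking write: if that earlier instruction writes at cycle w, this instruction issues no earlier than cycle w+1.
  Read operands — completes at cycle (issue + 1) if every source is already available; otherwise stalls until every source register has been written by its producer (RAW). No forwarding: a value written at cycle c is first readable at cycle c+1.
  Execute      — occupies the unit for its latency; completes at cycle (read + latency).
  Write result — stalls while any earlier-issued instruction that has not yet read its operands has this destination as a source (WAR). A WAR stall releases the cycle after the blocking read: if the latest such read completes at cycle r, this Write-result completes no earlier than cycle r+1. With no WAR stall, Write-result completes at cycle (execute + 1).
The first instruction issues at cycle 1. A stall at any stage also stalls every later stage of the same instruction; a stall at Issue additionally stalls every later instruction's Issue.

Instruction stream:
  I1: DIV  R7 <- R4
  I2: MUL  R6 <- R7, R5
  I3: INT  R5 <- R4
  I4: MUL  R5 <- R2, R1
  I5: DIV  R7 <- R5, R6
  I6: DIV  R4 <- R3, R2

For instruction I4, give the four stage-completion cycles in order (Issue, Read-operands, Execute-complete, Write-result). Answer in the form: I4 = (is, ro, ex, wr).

I4 = (18, 19, 23, 24)

  I1 | 1 | 2 | 10 | 11
  I2 | 2 | 12 | 16 | 17   RAW R7: wait I1 write@11
  I3 | 3 | 4 | 5 | 13   WAR R5: wait I2 read@12
  I4 | 18 | 19 | 23 | 24   struct: MUL busy until I2 writes@17
  I5 | 19 | 25 | 33 | 34   RAW R5: wait I4 write@24
  I6 | 35 | 36 | 44 | 45   struct: DIV busy until I5 writes@34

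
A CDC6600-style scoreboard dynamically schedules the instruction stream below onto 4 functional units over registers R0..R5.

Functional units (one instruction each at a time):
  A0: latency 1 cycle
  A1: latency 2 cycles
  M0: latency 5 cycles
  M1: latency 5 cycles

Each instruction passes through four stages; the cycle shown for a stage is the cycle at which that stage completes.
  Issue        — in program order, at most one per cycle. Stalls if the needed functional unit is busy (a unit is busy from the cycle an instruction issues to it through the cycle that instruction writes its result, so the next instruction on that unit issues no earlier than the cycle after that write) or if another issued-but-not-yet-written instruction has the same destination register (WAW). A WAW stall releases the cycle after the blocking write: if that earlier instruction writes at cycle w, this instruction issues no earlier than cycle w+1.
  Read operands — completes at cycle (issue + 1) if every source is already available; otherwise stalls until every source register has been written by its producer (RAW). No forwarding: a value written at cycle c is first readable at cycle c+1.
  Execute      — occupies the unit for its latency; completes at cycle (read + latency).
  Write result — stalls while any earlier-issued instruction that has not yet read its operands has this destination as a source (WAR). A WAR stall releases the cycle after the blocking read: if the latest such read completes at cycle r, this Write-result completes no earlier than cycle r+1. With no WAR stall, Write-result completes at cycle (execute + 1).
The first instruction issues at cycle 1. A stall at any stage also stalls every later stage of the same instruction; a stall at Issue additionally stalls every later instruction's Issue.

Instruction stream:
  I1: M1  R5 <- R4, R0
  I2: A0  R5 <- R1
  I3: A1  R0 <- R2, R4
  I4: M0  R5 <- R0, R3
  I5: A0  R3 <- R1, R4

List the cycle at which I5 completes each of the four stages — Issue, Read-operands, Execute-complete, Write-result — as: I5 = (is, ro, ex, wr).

[1] I1 dispatched to M1
[2] I1 operands ready
[7] I1 complete
[8] R5←I1
[9] I2 dispatched to A0
[10] I2 operands ready · I3 dispatched to A1
[11] I2 complete · I3 operands ready
[12] R5←I2
[13] I3 complete · I4 dispatched to M0
[14] R0←I3 · I5 dispatched to A0
[15] I4 operands ready · I5 operands ready
[16] I5 complete
[17] R3←I5
[20] I4 complete
[21] R5←I4

I5 = (14, 15, 16, 17)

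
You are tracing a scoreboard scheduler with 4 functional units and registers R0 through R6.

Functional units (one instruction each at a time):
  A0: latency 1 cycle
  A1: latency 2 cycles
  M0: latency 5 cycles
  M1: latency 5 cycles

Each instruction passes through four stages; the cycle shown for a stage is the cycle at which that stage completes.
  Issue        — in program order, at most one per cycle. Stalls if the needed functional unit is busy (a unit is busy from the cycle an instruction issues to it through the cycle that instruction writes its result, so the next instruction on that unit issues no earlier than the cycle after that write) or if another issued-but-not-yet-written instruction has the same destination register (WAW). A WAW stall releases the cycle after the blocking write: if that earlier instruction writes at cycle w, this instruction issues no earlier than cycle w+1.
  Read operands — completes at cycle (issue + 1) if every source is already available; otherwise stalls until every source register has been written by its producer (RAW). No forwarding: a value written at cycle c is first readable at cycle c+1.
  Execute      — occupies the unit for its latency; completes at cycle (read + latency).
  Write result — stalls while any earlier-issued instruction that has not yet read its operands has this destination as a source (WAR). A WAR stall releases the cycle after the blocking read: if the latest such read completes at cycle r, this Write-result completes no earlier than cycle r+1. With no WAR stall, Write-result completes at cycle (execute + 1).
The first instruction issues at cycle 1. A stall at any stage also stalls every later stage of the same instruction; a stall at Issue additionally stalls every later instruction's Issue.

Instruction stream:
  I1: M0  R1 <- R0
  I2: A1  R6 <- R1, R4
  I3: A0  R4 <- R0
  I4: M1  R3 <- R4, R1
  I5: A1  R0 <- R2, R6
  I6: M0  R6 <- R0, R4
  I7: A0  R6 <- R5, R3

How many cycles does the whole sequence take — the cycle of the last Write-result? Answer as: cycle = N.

cycle = 28

[1] I1 issues→M0
[2] I1 reads, I2 issues→A1
[3] I3 issues→A0
[4] I3 reads, I4 issues→M1
[5] I3 exec-done
[7] I1 exec-done
[8] I1 writes R1
[9] I2 reads
[10] I3 writes R4
[11] I2 exec-done, I4 reads
[12] I2 writes R6
[13] I5 issues→A1
[14] I5 reads, I6 issues→M0
[16] I4 exec-done, I5 exec-done
[17] I4 writes R3, I5 writes R0
[18] I6 reads
[23] I6 exec-done
[24] I6 writes R6
[25] I7 issues→A0
[26] I7 reads
[27] I7 exec-done
[28] I7 writes R6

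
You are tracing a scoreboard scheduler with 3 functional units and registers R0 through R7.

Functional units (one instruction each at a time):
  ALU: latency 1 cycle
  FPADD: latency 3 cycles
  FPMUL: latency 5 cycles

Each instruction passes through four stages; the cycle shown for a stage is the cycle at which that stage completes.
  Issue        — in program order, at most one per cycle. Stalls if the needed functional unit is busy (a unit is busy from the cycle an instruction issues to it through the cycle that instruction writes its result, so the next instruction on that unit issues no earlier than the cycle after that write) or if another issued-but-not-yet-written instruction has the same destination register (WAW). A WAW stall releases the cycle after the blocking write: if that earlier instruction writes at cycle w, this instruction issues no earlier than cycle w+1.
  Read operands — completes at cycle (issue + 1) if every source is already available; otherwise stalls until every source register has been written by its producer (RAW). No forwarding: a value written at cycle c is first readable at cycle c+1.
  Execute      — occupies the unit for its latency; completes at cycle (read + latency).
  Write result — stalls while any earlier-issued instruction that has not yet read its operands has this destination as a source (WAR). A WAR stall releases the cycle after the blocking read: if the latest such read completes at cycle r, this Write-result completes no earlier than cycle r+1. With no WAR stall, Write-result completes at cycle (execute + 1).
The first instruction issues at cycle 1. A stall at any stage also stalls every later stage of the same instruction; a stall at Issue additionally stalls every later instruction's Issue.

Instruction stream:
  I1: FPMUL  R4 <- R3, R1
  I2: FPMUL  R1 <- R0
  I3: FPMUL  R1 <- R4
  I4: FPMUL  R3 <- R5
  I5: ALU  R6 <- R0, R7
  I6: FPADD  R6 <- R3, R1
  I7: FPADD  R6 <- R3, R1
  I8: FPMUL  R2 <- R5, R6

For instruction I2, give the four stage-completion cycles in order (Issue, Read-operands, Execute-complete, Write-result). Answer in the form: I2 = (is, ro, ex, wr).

I2 = (9, 10, 15, 16)

c1: I1→FPMUL
c2: I1 RO
c7: I1 EX
c8: I1 WR R4
c9: I2→FPMUL
c10: I2 RO
c15: I2 EX
c16: I2 WR R1
c17: I3→FPMUL
c18: I3 RO
c23: I3 EX
c24: I3 WR R1
c25: I4→FPMUL
c26: I4 RO · I5→ALU
c27: I5 RO
c28: I5 EX
c29: I5 WR R6
c30: I6→FPADD
c31: I4 EX
c32: I4 WR R3
c33: I6 RO
c36: I6 EX
c37: I6 WR R6
c38: I7→FPADD
c39: I7 RO · I8→FPMUL
c42: I7 EX
c43: I7 WR R6
c44: I8 RO
c49: I8 EX
c50: I8 WR R2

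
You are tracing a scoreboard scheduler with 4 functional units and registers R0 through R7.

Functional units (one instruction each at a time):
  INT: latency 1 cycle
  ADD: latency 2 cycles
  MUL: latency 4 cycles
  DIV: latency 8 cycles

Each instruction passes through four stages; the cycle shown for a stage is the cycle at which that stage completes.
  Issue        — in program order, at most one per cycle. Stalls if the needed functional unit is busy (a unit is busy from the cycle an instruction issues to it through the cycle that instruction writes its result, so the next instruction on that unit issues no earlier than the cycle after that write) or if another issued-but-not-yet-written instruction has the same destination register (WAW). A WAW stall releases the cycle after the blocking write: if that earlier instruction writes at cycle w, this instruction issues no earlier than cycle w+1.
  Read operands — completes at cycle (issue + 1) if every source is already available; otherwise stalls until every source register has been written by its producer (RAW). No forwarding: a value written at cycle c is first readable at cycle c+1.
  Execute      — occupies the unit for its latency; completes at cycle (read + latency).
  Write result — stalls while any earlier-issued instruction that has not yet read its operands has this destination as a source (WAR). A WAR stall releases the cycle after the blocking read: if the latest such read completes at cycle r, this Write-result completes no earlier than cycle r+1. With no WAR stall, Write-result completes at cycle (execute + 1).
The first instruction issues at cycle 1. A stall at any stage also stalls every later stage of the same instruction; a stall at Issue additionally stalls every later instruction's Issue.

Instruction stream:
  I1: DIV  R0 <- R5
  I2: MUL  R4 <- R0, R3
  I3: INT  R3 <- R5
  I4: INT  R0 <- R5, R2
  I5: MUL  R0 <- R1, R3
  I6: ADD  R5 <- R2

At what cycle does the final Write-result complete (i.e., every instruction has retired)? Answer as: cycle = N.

I1: IS=1 RO=2 EX=10 WR=11
I2: IS=2 RO=12 EX=16 WR=17  [RAW R0: wait I1 write@11]
I3: IS=3 RO=4 EX=5 WR=13  [WAR R3: wait I2 read@12]
I4: IS=14 RO=15 EX=16 WR=17  [struct: INT busy until I3 writes@13]
I5: IS=18 RO=19 EX=23 WR=24  [WAW R0: wait I4 write@17]
I6: IS=19 RO=20 EX=22 WR=23

cycle = 24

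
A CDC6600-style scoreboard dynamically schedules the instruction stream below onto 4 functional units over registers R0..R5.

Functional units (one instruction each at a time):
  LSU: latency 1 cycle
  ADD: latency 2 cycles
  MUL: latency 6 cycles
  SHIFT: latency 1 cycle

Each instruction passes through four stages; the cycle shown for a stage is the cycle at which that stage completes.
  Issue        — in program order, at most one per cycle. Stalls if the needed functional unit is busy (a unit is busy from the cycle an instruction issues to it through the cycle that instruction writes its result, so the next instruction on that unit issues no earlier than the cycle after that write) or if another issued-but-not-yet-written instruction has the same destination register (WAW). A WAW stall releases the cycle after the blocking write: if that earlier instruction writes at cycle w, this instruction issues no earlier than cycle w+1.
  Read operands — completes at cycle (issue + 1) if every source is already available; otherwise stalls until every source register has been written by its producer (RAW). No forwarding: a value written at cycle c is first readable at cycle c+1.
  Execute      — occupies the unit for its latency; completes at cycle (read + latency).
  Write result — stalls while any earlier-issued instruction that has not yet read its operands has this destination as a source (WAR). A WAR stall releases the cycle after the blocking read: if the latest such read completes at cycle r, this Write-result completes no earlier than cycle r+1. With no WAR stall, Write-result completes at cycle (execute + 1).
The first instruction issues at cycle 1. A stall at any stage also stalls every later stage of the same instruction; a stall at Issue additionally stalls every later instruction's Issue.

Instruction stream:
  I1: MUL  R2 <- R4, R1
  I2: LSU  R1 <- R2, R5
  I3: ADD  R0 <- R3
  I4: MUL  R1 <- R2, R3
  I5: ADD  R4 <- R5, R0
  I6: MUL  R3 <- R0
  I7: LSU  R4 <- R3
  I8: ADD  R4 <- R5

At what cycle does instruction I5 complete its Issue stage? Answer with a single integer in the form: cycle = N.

cycle = 14

cycle 1: issue I1 (MUL)
cycle 2: I1 read-ops; issue I2 (LSU)
cycle 3: issue I3 (ADD)
cycle 4: I3 read-ops
cycle 6: I3 finished on ADD
cycle 7: I3→R0
cycle 8: I1 finished on MUL
cycle 9: I1→R2
cycle 10: I2 read-ops
cycle 11: I2 finished on LSU
cycle 12: I2→R1
cycle 13: issue I4 (MUL)
cycle 14: I4 read-ops; issue I5 (ADD)
cycle 15: I5 read-ops
cycle 17: I5 finished on ADD
cycle 18: I5→R4
cycle 20: I4 finished on MUL
cycle 21: I4→R1
cycle 22: issue I6 (MUL)
cycle 23: I6 read-ops; issue I7 (LSU)
cycle 29: I6 finished on MUL
cycle 30: I6→R3
cycle 31: I7 read-ops
cycle 32: I7 finished on LSU
cycle 33: I7→R4
cycle 34: issue I8 (ADD)
cycle 35: I8 read-ops
cycle 37: I8 finished on ADD
cycle 38: I8→R4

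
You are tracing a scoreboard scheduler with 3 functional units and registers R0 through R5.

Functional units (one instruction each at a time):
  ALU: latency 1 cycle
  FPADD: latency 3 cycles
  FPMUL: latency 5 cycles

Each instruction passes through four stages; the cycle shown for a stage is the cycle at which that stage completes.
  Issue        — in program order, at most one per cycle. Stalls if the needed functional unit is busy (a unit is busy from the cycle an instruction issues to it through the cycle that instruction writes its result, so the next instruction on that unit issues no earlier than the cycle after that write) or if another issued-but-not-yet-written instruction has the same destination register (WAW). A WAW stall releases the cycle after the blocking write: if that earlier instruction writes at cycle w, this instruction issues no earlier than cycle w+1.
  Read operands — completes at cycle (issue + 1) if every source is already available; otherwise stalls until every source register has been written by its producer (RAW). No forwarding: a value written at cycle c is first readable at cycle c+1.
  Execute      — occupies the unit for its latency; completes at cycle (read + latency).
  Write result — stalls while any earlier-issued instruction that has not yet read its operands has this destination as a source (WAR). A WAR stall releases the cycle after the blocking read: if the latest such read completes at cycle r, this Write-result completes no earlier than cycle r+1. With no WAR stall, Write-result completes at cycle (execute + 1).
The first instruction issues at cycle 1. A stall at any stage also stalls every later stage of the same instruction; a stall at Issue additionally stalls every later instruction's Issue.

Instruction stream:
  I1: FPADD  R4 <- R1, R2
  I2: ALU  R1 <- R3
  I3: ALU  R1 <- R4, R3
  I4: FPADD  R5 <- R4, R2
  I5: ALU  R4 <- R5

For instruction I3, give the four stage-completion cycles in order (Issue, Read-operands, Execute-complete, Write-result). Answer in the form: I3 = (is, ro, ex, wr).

I3 = (6, 7, 8, 9)

t=1  I1→FPADD
t=2  I1 RO, I2→ALU
t=3  I2 RO
t=4  I2 EX
t=5  I1 EX, I2 WR R1
t=6  I1 WR R4, I3→ALU
t=7  I3 RO, I4→FPADD
t=8  I3 EX, I4 RO
t=9  I3 WR R1
t=10  I5→ALU
t=11  I4 EX
t=12  I4 WR R5
t=13  I5 RO
t=14  I5 EX
t=15  I5 WR R4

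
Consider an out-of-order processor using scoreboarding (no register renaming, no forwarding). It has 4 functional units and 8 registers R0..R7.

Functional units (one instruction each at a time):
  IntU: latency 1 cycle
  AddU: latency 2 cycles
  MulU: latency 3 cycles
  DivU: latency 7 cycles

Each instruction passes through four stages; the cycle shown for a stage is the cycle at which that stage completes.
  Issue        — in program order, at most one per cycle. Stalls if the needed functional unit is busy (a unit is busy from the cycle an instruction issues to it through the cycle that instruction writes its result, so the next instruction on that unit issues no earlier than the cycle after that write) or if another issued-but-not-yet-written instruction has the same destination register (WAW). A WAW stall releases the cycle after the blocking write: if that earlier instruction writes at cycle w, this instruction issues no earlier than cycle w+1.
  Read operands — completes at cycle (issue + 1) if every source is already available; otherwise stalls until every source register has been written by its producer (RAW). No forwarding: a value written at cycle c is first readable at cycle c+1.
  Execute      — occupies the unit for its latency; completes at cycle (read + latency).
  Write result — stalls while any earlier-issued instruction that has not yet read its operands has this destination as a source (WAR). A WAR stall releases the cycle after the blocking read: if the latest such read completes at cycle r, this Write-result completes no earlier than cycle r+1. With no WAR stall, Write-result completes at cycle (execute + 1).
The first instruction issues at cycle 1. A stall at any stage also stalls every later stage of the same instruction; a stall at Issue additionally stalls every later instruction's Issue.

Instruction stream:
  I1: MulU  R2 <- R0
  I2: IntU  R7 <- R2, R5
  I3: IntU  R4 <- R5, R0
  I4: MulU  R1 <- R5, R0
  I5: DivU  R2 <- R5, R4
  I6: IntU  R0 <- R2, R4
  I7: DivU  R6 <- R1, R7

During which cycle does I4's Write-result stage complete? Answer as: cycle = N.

cycle 1: I1 dispatched to MulU
cycle 2: I1 operands ready; I2 dispatched to IntU
cycle 5: I1 complete
cycle 6: R2←I1
cycle 7: I2 operands ready
cycle 8: I2 complete
cycle 9: R7←I2
cycle 10: I3 dispatched to IntU
cycle 11: I3 operands ready; I4 dispatched to MulU
cycle 12: I3 complete; I4 operands ready; I5 dispatched to DivU
cycle 13: R4←I3
cycle 14: I5 operands ready; I6 dispatched to IntU
cycle 15: I4 complete
cycle 16: R1←I4
cycle 21: I5 complete
cycle 22: R2←I5
cycle 23: I6 operands ready; I7 dispatched to DivU
cycle 24: I6 complete; I7 operands ready
cycle 25: R0←I6
cycle 31: I7 complete
cycle 32: R6←I7

cycle = 16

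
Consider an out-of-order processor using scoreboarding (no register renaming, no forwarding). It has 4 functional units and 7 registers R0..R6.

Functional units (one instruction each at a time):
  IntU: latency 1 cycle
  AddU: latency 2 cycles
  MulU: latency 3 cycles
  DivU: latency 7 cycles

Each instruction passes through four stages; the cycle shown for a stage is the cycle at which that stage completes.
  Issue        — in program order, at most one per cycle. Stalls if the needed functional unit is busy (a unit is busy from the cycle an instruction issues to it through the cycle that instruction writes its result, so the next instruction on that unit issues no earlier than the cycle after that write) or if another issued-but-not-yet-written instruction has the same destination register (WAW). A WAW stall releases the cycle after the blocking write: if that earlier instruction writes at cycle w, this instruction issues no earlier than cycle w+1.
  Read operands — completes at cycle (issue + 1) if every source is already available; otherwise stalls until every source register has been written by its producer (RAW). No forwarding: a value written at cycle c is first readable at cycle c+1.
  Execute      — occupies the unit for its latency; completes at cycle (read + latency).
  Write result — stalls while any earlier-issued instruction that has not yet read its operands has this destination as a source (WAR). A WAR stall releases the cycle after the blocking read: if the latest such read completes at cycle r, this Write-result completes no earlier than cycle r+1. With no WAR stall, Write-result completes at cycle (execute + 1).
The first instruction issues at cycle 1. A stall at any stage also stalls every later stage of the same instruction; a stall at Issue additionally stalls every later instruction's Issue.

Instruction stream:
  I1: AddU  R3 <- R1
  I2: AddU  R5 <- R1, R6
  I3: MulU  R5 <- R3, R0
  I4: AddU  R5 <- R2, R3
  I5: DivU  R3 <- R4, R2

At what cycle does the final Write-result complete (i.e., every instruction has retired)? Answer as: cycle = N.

I1 -> (1, 2, 4, 5)
I2 -> (6, 7, 9, 10)  // struct: AddU busy until I1 writes@5
I3 -> (11, 12, 15, 16)  // WAW R5: wait I2 write@10
I4 -> (17, 18, 20, 21)  // WAW R5: wait I3 write@16
I5 -> (18, 19, 26, 27)

cycle = 27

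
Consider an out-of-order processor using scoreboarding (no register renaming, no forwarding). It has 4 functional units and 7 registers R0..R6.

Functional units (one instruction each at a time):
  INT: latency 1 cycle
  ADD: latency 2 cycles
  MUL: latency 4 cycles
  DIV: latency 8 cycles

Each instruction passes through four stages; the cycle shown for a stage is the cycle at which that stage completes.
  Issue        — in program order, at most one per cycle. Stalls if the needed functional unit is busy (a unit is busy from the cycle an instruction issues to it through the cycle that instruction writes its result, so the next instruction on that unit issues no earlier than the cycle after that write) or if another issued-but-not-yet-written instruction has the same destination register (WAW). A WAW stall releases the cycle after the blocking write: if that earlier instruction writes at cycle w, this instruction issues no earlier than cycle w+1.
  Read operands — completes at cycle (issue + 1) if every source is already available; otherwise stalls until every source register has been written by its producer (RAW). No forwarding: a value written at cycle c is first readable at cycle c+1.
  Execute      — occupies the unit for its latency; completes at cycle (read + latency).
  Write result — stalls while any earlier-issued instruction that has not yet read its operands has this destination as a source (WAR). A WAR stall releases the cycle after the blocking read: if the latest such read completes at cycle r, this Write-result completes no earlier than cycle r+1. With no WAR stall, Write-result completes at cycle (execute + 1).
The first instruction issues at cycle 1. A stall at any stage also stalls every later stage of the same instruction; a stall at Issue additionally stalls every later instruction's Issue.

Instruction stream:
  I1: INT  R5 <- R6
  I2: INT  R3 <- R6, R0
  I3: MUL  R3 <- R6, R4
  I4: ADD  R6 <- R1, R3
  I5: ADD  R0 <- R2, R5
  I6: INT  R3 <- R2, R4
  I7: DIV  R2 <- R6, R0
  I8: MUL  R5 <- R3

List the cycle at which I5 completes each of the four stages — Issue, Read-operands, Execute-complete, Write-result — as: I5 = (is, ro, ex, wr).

I5 = (20, 21, 23, 24)

[1] issue I1 (INT)
[2] I1 read-ops
[3] I1 finished on INT
[4] I1→R5
[5] issue I2 (INT)
[6] I2 read-ops
[7] I2 finished on INT
[8] I2→R3
[9] issue I3 (MUL)
[10] I3 read-ops | issue I4 (ADD)
[14] I3 finished on MUL
[15] I3→R3
[16] I4 read-ops
[18] I4 finished on ADD
[19] I4→R6
[20] issue I5 (ADD)
[21] I5 read-ops | issue I6 (INT)
[22] I6 read-ops | issue I7 (DIV)
[23] I5 finished on ADD | I6 finished on INT | issue I8 (MUL)
[24] I5→R0 | I6→R3
[25] I7 read-ops | I8 read-ops
[29] I8 finished on MUL
[30] I8→R5
[33] I7 finished on DIV
[34] I7→R2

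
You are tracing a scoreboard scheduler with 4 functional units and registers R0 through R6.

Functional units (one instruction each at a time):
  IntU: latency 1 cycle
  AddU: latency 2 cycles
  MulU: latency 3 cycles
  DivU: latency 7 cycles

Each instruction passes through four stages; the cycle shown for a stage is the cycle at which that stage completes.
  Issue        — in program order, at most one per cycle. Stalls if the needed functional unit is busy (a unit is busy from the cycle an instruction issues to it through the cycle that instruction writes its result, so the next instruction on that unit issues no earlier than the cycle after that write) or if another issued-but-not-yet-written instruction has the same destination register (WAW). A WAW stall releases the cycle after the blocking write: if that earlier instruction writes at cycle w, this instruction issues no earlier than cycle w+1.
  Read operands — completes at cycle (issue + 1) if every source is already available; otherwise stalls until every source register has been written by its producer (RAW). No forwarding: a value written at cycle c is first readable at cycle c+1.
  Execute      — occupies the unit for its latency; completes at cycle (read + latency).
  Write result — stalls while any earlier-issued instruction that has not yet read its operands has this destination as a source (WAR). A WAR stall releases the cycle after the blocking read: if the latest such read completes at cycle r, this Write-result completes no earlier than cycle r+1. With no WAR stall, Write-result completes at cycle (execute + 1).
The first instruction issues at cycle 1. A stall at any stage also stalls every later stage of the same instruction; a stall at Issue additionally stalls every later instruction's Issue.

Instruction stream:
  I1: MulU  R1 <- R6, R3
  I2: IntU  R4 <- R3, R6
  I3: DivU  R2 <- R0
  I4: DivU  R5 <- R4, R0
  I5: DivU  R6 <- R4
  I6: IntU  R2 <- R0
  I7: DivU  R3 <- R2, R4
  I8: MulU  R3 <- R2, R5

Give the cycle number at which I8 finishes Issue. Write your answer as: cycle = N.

t=1  issue I1 (MulU)
t=2  I1 read-ops; issue I2 (IntU)
t=3  I2 read-ops; issue I3 (DivU)
t=4  I2 finished on IntU; I3 read-ops
t=5  I1 finished on MulU; I2→R4
t=6  I1→R1
t=11  I3 finished on DivU
t=12  I3→R2
t=13  issue I4 (DivU)
t=14  I4 read-ops
t=21  I4 finished on DivU
t=22  I4→R5
t=23  issue I5 (DivU)
t=24  I5 read-ops; issue I6 (IntU)
t=25  I6 read-ops
t=26  I6 finished on IntU
t=27  I6→R2
t=31  I5 finished on DivU
t=32  I5→R6
t=33  issue I7 (DivU)
t=34  I7 read-ops
t=41  I7 finished on DivU
t=42  I7→R3
t=43  issue I8 (MulU)
t=44  I8 read-ops
t=47  I8 finished on MulU
t=48  I8→R3

cycle = 43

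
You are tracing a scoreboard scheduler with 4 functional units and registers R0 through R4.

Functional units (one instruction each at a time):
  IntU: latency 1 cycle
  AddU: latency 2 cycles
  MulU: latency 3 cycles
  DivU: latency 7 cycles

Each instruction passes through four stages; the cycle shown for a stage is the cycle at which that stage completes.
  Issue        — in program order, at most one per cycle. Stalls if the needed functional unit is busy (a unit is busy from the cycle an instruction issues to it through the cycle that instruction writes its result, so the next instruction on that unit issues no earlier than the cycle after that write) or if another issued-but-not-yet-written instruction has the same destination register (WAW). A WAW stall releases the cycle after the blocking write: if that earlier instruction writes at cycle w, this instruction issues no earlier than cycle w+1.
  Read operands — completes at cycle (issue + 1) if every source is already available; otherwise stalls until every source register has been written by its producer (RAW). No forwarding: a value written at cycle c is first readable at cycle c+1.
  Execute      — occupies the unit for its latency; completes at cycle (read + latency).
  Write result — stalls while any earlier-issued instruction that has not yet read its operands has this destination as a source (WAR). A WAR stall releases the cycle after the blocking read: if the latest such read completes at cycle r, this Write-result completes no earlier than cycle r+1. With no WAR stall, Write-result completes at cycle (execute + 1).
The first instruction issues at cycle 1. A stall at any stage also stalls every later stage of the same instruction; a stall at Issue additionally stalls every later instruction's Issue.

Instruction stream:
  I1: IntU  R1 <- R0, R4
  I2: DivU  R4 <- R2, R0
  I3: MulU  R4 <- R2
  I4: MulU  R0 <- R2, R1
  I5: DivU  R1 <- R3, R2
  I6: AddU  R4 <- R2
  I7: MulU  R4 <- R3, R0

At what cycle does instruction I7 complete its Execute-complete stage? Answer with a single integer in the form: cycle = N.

cycle = 29

c1: I1 issues→IntU
c2: I1 reads · I2 issues→DivU
c3: I1 exec-done · I2 reads
c4: I1 writes R1
c10: I2 exec-done
c11: I2 writes R4
c12: I3 issues→MulU
c13: I3 reads
c16: I3 exec-done
c17: I3 writes R4
c18: I4 issues→MulU
c19: I4 reads · I5 issues→DivU
c20: I5 reads · I6 issues→AddU
c21: I6 reads
c22: I4 exec-done
c23: I4 writes R0 · I6 exec-done
c24: I6 writes R4
c25: I7 issues→MulU
c26: I7 reads
c27: I5 exec-done
c28: I5 writes R1
c29: I7 exec-done
c30: I7 writes R4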